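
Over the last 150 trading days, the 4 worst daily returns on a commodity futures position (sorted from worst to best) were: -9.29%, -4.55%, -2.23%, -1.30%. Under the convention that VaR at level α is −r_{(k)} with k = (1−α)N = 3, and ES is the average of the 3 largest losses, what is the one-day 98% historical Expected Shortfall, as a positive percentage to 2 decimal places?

5.36%

The 3 worst returns sum to -16.07%.
ES = −(-16.07%) / 3 = 5.3566…% ≈ 5.36%.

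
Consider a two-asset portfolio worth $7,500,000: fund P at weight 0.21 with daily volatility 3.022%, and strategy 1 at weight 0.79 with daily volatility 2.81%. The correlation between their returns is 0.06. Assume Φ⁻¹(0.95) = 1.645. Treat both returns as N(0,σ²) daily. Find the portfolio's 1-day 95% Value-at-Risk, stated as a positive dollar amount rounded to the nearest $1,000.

$289,000

σ_p² = 0.21²·3.022² + 0.79²·2.81² + 2·0.06·0.21·0.79·3.022·2.81 = 5.4998 (%²).
σ_p = √5.4998 = 2.345%.
VaR = 1.645 × 2.345% = 3.858%; on $7,500,000 that is $289,350.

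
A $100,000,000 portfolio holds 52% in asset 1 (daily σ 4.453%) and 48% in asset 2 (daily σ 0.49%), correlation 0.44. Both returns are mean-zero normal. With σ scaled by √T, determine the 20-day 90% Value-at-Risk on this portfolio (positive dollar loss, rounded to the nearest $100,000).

σ_p = √(0.52²·4.453² + 0.48²·0.49² + 2·0.44·0.52·0.48·4.453·0.49) = 2.428%.
σ_{20d} = 2.428% × √20 = 10.858%.
z(90%) = 1.282.
VaR = 1.282 × 10.858% = 13.920%; on $100,000,000 that is $13,920,000.

$13,900,000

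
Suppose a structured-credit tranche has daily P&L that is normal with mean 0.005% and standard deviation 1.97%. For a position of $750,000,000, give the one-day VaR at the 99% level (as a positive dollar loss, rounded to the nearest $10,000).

At 99% one-sided, z = 2.326.
VaR = −μ + z·σ = −(0.005%) + 2.326 × 1.97% = 4.577%.
On $750,000,000: 0.04577 × $750,000,000 = $34,327,500.

$34,330,000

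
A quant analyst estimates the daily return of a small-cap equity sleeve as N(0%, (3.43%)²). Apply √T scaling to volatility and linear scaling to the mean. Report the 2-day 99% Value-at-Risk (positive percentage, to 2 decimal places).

11.28%

At 99%, z = 2.326.
σ_{2d} = 3.43% × √2 = 4.851%.
VaR = 2.326 × 4.851% = 11.283%.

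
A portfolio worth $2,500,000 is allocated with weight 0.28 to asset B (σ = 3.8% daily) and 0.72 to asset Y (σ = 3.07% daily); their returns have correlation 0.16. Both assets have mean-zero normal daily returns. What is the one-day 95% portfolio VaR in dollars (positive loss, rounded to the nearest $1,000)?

σ_p² = 0.28²·3.8² + 0.72²·3.07² + 2·0.16·0.28·0.72·3.8·3.07 = 6.7706 (%²).
σ_p = √6.7706 = 2.602%.
At 95%, z = 1.645.
VaR = 1.645 × 2.602% = 4.280%; on $2,500,000 that is $107,000.

$107,000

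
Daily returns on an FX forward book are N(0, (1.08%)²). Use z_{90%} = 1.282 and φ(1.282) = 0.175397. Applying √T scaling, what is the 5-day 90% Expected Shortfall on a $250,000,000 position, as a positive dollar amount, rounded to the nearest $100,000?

σ_{5d} = 1.08% × √5 = 2.415%.
ES multiplier = φ(z)/(1−α) = 0.175397/0.1 = 1.754.
ES = 2.415% × 1.754 = 4.236%; on $250,000,000: $10,590,000.

$10,600,000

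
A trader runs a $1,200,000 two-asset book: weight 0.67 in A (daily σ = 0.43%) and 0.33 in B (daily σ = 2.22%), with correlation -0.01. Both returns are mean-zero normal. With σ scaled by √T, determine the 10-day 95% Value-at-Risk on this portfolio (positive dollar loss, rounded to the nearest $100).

σ_p = √(0.67²·0.43² + 0.33²·2.22² + 2·-0.01·0.67·0.33·0.43·2.22) = 0.785%.
σ_{10d} = 0.785% × √10 = 2.482%.
z(95%) = 1.645.
VaR = 1.645 × 2.482% = 4.083%; on $1,200,000 that is $48,996.

$49,000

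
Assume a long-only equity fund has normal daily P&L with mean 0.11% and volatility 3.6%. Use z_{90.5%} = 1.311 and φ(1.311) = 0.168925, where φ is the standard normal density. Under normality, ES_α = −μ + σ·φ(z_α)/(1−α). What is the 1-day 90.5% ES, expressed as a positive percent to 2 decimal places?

Tail multiplier: φ(z)/(1−α) = 0.168925 / 0.095 = 1.778.
ES = −(0.11%) + 3.6% × 1.778 = 6.291%.

6.29%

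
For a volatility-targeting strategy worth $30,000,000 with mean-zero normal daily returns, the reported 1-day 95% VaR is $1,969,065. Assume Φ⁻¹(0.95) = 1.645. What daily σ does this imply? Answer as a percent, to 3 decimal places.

VaR as a fraction: $1,969,065 / $30,000,000 = 6.564%.
σ = VaR / z = 6.564% / 1.645 = 3.990%.

3.990%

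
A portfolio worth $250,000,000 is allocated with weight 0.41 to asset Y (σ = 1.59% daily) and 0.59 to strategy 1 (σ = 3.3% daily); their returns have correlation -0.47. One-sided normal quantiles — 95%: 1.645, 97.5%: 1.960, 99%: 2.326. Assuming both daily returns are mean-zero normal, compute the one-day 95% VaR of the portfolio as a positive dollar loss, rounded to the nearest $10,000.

$7,150,000

σ_p² = 0.41²·1.59² + 0.59²·3.3² + 2·-0.47·0.41·0.59·1.59·3.3 = 3.0227 (%²).
σ_p = √3.0227 = 1.739%.
VaR = 1.645 × 1.739% = 2.861%; on $250,000,000 that is $7,152,500.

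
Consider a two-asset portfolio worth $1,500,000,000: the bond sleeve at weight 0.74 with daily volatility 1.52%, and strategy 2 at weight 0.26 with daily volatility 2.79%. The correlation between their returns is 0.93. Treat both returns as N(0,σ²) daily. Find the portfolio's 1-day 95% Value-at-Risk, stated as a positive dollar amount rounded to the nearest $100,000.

σ_p² = 0.74²·1.52² + 0.26²·2.79² + 2·0.93·0.74·0.26·1.52·2.79 = 3.3090 (%²).
σ_p = √3.3090 = 1.819%.
At 95%, z = 1.645.
VaR = 1.645 × 1.819% = 2.992%; on $1,500,000,000 that is $44,880,000.

$44,900,000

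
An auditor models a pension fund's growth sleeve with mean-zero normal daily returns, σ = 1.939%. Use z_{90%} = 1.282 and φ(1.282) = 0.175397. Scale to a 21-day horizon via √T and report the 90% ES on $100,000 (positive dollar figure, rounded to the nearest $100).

$15,600

σ_{21d} = 1.939% × √21 = 8.886%.
ES multiplier = φ(z)/(1−α) = 0.175397/0.1 = 1.754.
ES = 8.886% × 1.754 = 15.586%; on $100,000: $15,586.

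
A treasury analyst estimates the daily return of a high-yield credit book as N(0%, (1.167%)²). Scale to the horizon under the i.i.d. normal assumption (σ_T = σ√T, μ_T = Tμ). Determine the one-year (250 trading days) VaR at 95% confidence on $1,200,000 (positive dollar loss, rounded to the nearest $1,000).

At 95%, z = 1.645.
σ_{250d} = 1.167% × √250 = 18.452%.
VaR = 1.645 × 18.452% = 30.354%.
On $1,200,000: 0.30354 × $1,200,000 = $364,248.

$364,000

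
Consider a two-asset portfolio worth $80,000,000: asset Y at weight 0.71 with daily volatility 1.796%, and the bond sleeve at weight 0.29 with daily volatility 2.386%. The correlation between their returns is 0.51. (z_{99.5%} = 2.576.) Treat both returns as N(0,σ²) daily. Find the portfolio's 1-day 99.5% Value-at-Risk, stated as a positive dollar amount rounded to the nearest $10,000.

σ_p² = 0.71²·1.796² + 0.29²·2.386² + 2·0.51·0.71·0.29·1.796·2.386 = 3.0048 (%²).
σ_p = √3.0048 = 1.733%.
VaR = 2.576 × 1.733% = 4.464%; on $80,000,000 that is $3,571,200.

$3,570,000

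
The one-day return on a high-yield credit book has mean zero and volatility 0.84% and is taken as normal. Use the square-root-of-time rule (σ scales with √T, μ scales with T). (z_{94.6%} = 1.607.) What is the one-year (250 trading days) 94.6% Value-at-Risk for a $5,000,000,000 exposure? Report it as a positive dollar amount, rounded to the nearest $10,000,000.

$1,070,000,000

σ_{250d} = 0.84% × √250 = 13.282%.
VaR = 1.607 × 13.282% = 21.344%.
On $5,000,000,000: 0.21344 × $5,000,000,000 = $1,067,200,000.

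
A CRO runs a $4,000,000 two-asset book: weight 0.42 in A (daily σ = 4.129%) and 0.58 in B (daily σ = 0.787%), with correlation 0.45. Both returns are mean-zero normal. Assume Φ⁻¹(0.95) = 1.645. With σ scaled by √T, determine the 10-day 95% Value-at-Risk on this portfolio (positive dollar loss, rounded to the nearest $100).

$412,400

σ_p = √(0.42²·4.129² + 0.58²·0.787² + 2·0.45·0.42·0.58·4.129·0.787) = 1.982%.
σ_{10d} = 1.982% × √10 = 6.268%.
VaR = 1.645 × 6.268% = 10.311%; on $4,000,000 that is $412,440.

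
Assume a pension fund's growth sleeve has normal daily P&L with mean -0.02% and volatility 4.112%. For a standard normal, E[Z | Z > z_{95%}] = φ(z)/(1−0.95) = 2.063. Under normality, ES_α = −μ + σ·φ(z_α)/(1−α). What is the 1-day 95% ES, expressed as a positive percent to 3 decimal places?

ES = −(-0.02%) + 4.112% × 2.063 = 8.503%.

8.503%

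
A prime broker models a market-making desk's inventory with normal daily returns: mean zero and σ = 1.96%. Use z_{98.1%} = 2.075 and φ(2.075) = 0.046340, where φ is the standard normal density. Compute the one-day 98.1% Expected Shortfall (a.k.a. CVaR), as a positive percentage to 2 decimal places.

Tail multiplier: φ(z)/(1−α) = 0.046340 / 0.019 = 2.439.
ES = 1.96% × 2.439 = 4.780%.

4.78%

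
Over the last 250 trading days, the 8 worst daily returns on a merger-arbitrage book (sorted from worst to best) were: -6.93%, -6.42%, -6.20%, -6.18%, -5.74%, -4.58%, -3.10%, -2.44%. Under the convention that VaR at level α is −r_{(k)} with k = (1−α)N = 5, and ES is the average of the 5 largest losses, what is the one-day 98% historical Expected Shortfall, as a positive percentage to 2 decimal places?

The 5 worst returns sum to -31.47%.
ES = −(-31.47%) / 5 = 6.294% ≈ 6.29%.

6.29%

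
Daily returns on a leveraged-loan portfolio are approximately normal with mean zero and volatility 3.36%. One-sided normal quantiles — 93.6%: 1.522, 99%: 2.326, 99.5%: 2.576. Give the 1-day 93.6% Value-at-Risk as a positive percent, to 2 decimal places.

5.11%

VaR = z·σ = 1.522 × 3.36% = 5.114%.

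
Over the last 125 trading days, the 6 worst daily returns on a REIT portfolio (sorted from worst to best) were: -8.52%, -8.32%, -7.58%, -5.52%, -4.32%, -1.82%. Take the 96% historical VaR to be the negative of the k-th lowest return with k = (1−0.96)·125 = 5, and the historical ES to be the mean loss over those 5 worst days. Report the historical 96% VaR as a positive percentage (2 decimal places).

4.32%

k = 5; the 5th lowest return is -4.32%, so VaR = 4.32%.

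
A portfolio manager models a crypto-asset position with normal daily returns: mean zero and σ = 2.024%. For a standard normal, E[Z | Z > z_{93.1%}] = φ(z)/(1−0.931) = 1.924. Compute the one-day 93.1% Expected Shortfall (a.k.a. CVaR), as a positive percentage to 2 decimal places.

3.89%

ES = 2.024% × 1.924 = 3.894%.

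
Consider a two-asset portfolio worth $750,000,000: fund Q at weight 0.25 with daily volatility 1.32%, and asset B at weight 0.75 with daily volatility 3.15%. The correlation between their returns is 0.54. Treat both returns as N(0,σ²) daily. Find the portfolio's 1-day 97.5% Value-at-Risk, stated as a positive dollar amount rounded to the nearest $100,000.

σ_p² = 0.25²·1.32² + 0.75²·3.15² + 2·0.54·0.25·0.75·1.32·3.15 = 6.5323 (%²).
σ_p = √6.5323 = 2.556%.
At 97.5%, z = 1.960.
VaR = 1.960 × 2.556% = 5.010%; on $750,000,000 that is $37,575,000.

$37,600,000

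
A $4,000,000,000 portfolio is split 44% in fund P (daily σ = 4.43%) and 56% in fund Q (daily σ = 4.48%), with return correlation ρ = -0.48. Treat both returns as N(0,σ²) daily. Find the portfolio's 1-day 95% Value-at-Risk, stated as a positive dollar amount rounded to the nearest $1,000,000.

$153,000,000

σ_p² = 0.44²·4.43² + 0.56²·4.48² + 2·-0.48·0.44·0.56·4.43·4.48 = 5.3989 (%²).
σ_p = √5.3989 = 2.324%.
At 95%, z = 1.645.
VaR = 1.645 × 2.324% = 3.823%; on $4,000,000,000 that is $152,920,000.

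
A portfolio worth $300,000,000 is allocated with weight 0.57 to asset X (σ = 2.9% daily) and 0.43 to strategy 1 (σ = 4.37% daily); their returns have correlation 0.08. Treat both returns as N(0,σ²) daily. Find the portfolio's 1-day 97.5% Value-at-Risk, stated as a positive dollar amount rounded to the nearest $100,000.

σ_p² = 0.57²·2.9² + 0.43²·4.37² + 2·0.08·0.57·0.43·2.9·4.37 = 6.7604 (%²).
σ_p = √6.7604 = 2.600%.
At 97.5%, z = 1.960.
VaR = 1.960 × 2.600% = 5.096%; on $300,000,000 that is $15,288,000.

$15,300,000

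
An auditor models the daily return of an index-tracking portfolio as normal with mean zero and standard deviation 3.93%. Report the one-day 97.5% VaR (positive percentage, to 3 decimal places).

7.703%

At 97.5% one-sided, z = 1.960.
VaR = z·σ = 1.960 × 3.93% = 7.703%.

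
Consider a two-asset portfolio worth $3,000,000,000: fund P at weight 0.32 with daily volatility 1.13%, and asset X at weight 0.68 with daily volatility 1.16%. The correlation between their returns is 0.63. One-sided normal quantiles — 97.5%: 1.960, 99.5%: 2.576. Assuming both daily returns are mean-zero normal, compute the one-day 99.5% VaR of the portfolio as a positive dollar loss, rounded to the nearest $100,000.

$81,500,000

σ_p² = 0.32²·1.13² + 0.68²·1.16² + 2·0.63·0.32·0.68·1.13·1.16 = 1.1123 (%²).
σ_p = √1.1123 = 1.055%.
VaR = 2.576 × 1.055% = 2.718%; on $3,000,000,000 that is $81,540,000.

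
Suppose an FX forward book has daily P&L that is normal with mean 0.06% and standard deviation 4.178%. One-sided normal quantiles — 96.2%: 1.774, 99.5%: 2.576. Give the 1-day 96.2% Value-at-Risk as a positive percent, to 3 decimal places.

VaR = −μ + z·σ = −(0.06%) + 1.774 × 4.178% = 7.352%.

7.352%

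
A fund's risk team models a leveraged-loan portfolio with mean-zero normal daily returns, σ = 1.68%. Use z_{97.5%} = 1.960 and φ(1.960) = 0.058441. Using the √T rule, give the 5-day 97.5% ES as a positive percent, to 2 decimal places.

σ_{5d} = 1.68% × √5 = 3.757%.
ES multiplier = φ(z)/(1−α) = 0.058441/0.025 = 2.338.
ES = 3.757% × 2.338 = 8.784%.

8.78%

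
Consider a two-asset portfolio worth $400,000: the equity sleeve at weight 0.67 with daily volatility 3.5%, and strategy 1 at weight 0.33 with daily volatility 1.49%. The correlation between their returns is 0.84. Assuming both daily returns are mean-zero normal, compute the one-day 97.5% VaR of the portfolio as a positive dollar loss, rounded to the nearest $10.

σ_p² = 0.67²·3.5² + 0.33²·1.49² + 2·0.84·0.67·0.33·3.5·1.49 = 7.6779 (%²).
σ_p = √7.6779 = 2.771%.
At 97.5%, z = 1.960.
VaR = 1.960 × 2.771% = 5.431%; on $400,000 that is $21,724.

$21,720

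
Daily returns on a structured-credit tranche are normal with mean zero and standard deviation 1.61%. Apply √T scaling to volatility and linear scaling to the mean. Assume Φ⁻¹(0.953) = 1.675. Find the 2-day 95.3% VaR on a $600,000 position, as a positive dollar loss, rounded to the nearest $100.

$22,900

σ_{2d} = 1.61% × √2 = 2.277%.
VaR = 1.675 × 2.277% = 3.814%.
On $600,000: 0.03814 × $600,000 = $22,884.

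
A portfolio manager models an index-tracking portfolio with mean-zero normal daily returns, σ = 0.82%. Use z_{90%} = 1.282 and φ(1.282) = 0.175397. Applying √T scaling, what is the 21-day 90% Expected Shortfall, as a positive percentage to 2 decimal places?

σ_{21d} = 0.82% × √21 = 3.758%.
ES multiplier = φ(z)/(1−α) = 0.175397/0.1 = 1.754.
ES = 3.758% × 1.754 = 6.592%.

6.59%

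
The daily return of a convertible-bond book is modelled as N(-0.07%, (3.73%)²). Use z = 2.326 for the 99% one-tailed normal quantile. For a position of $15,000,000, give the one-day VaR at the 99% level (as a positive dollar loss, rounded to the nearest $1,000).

VaR = −μ + z·σ = −(-0.07%) + 2.326 × 3.73% = 8.746%.
On $15,000,000: 0.08746 × $15,000,000 = $1,311,900.

$1,312,000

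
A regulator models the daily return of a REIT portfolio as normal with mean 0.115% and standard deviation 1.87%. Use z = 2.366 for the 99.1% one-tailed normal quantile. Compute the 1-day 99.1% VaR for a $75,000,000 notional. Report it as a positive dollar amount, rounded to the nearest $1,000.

$3,232,000

VaR = −μ + z·σ = −(0.115%) + 2.366 × 1.87% = 4.309%.
On $75,000,000: 0.04309 × $75,000,000 = $3,231,750.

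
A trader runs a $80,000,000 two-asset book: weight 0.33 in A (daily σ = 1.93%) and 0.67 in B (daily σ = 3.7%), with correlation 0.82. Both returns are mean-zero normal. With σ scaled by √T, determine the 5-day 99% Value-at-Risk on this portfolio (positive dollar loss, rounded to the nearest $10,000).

σ_p = √(0.33²·1.93² + 0.67²·3.7² + 2·0.82·0.33·0.67·1.93·3.7) = 3.023%.
σ_{5d} = 3.023% × √5 = 6.760%.
z(99%) = 2.326.
VaR = 2.326 × 6.760% = 15.724%; on $80,000,000 that is $12,579,200.

$12,580,000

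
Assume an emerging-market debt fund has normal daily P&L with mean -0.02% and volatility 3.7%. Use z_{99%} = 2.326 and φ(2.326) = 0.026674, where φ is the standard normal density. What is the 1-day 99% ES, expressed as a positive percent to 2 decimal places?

Tail multiplier: φ(z)/(1−α) = 0.026674 / 0.01 = 2.667.
ES = −(-0.02%) + 3.7% × 2.667 = 9.888%.

9.89%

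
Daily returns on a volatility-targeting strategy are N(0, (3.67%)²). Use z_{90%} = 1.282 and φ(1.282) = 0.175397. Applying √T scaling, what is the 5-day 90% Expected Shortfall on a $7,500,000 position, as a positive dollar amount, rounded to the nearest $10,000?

σ_{5d} = 3.67% × √5 = 8.206%.
ES multiplier = φ(z)/(1−α) = 0.175397/0.1 = 1.754.
ES = 8.206% × 1.754 = 14.393%; on $7,500,000: $1,079,475.

$1,080,000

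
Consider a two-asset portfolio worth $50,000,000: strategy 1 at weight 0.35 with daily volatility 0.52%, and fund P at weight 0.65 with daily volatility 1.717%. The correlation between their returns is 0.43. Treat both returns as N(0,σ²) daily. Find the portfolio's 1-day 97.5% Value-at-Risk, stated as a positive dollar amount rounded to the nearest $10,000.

σ_p² = 0.35²·0.52² + 0.65²·1.717² + 2·0.43·0.35·0.65·0.52·1.717 = 1.4534 (%²).
σ_p = √1.4534 = 1.206%.
At 97.5%, z = 1.960.
VaR = 1.960 × 1.206% = 2.364%; on $50,000,000 that is $1,182,000.

$1,180,000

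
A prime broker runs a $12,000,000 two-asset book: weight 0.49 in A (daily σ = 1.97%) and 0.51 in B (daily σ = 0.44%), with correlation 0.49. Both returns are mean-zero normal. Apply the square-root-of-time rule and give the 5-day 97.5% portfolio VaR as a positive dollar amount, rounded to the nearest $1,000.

$575,000

σ_p = √(0.49²·1.97² + 0.51²·0.44² + 2·0.49·0.49·0.51·1.97·0.44) = 1.093%.
σ_{5d} = 1.093% × √5 = 2.444%.
z(97.5%) = 1.960.
VaR = 1.960 × 2.444% = 4.790%; on $12,000,000 that is $574,800.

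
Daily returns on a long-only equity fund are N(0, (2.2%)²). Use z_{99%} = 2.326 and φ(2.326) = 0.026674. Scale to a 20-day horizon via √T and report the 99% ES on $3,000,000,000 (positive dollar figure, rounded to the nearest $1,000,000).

σ_{20d} = 2.2% × √20 = 9.839%.
ES multiplier = φ(z)/(1−α) = 0.026674/0.01 = 2.667.
ES = 9.839% × 2.667 = 26.241%; on $3,000,000,000: $787,230,000.

$787,000,000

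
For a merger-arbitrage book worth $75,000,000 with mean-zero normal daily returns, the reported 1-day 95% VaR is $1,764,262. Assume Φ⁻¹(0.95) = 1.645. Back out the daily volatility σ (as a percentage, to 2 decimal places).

1.43%

VaR as a fraction: $1,764,262 / $75,000,000 = 2.352%.
σ = VaR / z = 2.352% / 1.645 = 1.430%.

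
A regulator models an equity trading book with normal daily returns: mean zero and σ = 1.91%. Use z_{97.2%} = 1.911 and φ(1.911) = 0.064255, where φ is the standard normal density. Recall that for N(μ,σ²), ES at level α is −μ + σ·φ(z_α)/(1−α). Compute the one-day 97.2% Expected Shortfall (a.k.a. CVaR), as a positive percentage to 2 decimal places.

4.38%

Tail multiplier: φ(z)/(1−α) = 0.064255 / 0.028 = 2.295.
ES = 1.91% × 2.295 = 4.383%.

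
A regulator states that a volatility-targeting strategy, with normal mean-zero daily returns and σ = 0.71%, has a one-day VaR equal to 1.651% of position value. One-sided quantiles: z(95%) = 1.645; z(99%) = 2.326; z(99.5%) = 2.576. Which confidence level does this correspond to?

Implied z = VaR/σ = 1.651 / 0.71 = 2.325.
This matches z(99%) = 2.326.

99%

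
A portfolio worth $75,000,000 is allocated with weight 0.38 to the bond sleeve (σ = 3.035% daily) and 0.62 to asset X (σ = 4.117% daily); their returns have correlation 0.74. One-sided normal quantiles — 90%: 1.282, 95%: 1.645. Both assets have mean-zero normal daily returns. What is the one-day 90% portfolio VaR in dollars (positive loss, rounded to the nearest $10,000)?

$3,360,000

σ_p² = 0.38²·3.035² + 0.62²·4.117² + 2·0.74·0.38·0.62·3.035·4.117 = 12.2025 (%²).
σ_p = √12.2025 = 3.493%.
VaR = 1.282 × 3.493% = 4.478%; on $75,000,000 that is $3,358,500.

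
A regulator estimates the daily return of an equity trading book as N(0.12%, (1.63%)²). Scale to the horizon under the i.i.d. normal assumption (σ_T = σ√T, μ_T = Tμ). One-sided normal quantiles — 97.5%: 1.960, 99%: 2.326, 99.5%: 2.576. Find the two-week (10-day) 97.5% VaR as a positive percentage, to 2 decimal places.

σ_{10d} = 1.63% × √10 = 5.155%; μ_{10d} = 10 × 0.12% = 1.200%.
VaR = −(1.200%) + 1.960 × 5.155% = 8.904%.

8.90%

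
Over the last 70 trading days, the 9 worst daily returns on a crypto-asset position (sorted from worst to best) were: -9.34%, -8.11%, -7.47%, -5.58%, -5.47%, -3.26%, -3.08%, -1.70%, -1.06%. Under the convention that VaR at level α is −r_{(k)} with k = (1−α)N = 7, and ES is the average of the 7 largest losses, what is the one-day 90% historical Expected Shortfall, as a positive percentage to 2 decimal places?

6.04%

The 7 worst returns sum to -42.31%.
ES = −(-42.31%) / 7 = 6.0442…% ≈ 6.04%.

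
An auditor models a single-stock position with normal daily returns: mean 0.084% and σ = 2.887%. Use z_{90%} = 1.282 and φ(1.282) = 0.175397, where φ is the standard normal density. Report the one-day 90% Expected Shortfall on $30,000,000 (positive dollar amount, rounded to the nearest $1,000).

$1,494,000

Tail multiplier: φ(z)/(1−α) = 0.175397 / 0.1 = 1.754.
ES = −(0.084%) + 2.887% × 1.754 = 4.980%.
On $30,000,000: 0.04980 × $30,000,000 = $1,494,000.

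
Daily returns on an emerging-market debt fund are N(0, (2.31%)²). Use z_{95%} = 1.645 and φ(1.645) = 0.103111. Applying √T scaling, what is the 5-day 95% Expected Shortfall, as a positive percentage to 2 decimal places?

10.65%

σ_{5d} = 2.31% × √5 = 5.165%.
ES multiplier = φ(z)/(1−α) = 0.103111/0.05 = 2.062.
ES = 5.165% × 2.062 = 10.650%.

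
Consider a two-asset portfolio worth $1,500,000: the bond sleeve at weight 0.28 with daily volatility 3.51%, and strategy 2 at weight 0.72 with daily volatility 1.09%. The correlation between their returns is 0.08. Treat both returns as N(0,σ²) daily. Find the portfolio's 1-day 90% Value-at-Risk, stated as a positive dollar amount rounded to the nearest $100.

$25,100

σ_p² = 0.28²·3.51² + 0.72²·1.09² + 2·0.08·0.28·0.72·3.51·1.09 = 1.7052 (%²).
σ_p = √1.7052 = 1.306%.
At 90%, z = 1.282.
VaR = 1.282 × 1.306% = 1.674%; on $1,500,000 that is $25,110.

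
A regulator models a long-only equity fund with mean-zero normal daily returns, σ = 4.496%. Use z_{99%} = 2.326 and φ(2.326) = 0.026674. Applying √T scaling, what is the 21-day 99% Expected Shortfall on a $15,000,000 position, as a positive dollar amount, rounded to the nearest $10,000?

$8,240,000

σ_{21d} = 4.496% × √21 = 20.603%.
ES multiplier = φ(z)/(1−α) = 0.026674/0.01 = 2.667.
ES = 20.603% × 2.667 = 54.948%; on $15,000,000: $8,242,200.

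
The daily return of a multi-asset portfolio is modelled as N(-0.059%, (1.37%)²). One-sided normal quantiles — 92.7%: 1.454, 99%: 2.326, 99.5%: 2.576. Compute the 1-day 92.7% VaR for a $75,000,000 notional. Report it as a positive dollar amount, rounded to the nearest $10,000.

$1,540,000

VaR = −μ + z·σ = −(-0.059%) + 1.454 × 1.37% = 2.051%.
On $75,000,000: 0.02051 × $75,000,000 = $1,538,250.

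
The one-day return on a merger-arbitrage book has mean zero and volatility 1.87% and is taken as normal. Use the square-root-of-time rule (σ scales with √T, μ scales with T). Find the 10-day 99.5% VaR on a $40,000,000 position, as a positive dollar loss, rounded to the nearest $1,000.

At 99.5%, z = 2.576.
σ_{10d} = 1.87% × √10 = 5.913%.
VaR = 2.576 × 5.913% = 15.232%.
On $40,000,000: 0.15232 × $40,000,000 = $6,092,800.

$6,093,000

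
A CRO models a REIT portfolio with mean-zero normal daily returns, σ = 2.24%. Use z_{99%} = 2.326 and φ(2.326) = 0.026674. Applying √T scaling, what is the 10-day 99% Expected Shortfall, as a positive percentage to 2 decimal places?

18.89%

σ_{10d} = 2.24% × √10 = 7.084%.
ES multiplier = φ(z)/(1−α) = 0.026674/0.01 = 2.667.
ES = 7.084% × 2.667 = 18.893%.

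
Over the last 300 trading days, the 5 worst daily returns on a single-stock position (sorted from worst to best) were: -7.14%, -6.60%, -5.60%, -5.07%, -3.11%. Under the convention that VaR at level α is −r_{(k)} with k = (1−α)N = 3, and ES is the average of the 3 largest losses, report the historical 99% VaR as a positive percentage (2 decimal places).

k = 3; the 3rd lowest return is -5.60%, so VaR = 5.60%.

5.60%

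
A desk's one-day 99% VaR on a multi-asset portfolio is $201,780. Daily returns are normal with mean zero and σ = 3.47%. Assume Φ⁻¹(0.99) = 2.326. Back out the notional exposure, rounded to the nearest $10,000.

$2,500,000

VaR as a fraction of value: z·σ = 2.326 × 3.47% = 8.07122%.
Position = $201,780 / 0.0807122 = $2,499,994.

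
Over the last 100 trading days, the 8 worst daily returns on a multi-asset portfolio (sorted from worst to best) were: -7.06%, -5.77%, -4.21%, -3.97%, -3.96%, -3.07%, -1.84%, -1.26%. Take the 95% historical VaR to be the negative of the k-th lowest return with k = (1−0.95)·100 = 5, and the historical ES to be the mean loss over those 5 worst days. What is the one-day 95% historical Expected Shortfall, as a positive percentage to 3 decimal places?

4.994%

The 5 worst returns sum to -24.97%.
ES = −(-24.97%) / 5 = 4.994%.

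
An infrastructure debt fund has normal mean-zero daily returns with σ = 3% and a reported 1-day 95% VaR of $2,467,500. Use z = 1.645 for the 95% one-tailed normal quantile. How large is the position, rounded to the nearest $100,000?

VaR as a fraction of value: z·σ = 1.645 × 3% = 4.935%.
Position = $2,467,500 / 0.04935 = $50,000,000.

$50,000,000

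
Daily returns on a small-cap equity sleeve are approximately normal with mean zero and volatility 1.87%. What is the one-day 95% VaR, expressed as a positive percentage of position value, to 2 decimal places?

3.08%

At 95% one-sided, z = 1.645.
VaR = z·σ = 1.645 × 1.87% = 3.076%.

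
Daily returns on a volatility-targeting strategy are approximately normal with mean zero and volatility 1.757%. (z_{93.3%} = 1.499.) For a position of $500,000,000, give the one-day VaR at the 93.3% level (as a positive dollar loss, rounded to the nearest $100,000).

$13,200,000

VaR = z·σ = 1.499 × 1.757% = 2.634%.
On $500,000,000: 0.02634 × $500,000,000 = $13,170,000.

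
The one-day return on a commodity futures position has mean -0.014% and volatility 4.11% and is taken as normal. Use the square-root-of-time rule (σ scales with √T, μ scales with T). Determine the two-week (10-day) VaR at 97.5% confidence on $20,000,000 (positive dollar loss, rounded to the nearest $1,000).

$5,123,000

At 97.5%, z = 1.960.
σ_{10d} = 4.11% × √10 = 12.997%; μ_{10d} = 10 × -0.014% = -0.140%.
VaR = −(-0.140%) + 1.960 × 12.997% = 25.614%.
On $20,000,000: 0.25614 × $20,000,000 = $5,122,800.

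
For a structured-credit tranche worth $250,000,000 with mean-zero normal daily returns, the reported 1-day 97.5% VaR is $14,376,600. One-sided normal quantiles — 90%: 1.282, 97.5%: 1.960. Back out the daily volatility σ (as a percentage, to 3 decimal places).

VaR as a fraction: $14,376,600 / $250,000,000 = 5.751%.
σ = VaR / z = 5.751% / 1.960 = 2.934%.

2.934%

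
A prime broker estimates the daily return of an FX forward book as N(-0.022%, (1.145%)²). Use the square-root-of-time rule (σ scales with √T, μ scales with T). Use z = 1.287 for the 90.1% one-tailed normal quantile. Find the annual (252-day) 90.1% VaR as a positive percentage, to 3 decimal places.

28.937%

σ_{252d} = 1.145% × √252 = 18.176%; μ_{252d} = 252 × -0.022% = -5.544%.
VaR = −(-5.544%) + 1.287 × 18.176% = 28.937%.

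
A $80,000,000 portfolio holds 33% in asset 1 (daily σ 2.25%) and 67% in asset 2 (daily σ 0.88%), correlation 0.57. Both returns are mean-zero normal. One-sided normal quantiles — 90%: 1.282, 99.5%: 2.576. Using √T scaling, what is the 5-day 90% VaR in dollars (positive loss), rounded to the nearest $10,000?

$2,710,000

σ_p = √(0.33²·2.25² + 0.67²·0.88² + 2·0.57·0.33·0.67·2.25·0.88) = 1.182%.
σ_{5d} = 1.182% × √5 = 2.643%.
VaR = 1.282 × 2.643% = 3.388%; on $80,000,000 that is $2,710,400.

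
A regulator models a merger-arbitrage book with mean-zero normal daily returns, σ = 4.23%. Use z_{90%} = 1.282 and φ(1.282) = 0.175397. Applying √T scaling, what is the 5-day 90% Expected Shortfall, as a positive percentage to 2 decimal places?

σ_{5d} = 4.23% × √5 = 9.459%.
ES multiplier = φ(z)/(1−α) = 0.175397/0.1 = 1.754.
ES = 9.459% × 1.754 = 16.591%.

16.59%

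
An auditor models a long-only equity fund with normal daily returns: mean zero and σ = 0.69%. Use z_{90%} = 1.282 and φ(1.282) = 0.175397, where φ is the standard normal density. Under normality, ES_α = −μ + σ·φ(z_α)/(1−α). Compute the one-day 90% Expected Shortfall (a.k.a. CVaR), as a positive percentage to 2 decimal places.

1.21%

Tail multiplier: φ(z)/(1−α) = 0.175397 / 0.1 = 1.754.
ES = 0.69% × 1.754 = 1.210%.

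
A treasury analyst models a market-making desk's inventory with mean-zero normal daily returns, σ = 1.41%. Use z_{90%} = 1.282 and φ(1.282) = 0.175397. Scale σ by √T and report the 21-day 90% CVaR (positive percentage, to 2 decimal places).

σ_{21d} = 1.41% × √21 = 6.461%.
ES multiplier = φ(z)/(1−α) = 0.175397/0.1 = 1.754.
ES = 6.461% × 1.754 = 11.333%.

11.33%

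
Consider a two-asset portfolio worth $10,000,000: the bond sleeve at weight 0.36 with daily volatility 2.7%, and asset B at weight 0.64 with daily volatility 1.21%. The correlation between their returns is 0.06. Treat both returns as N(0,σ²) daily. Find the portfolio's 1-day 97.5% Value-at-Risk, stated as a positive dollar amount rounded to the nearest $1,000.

σ_p² = 0.36²·2.7² + 0.64²·1.21² + 2·0.06·0.36·0.64·2.7·1.21 = 1.6348 (%²).
σ_p = √1.6348 = 1.279%.
At 97.5%, z = 1.960.
VaR = 1.960 × 1.279% = 2.507%; on $10,000,000 that is $250,700.

$251,000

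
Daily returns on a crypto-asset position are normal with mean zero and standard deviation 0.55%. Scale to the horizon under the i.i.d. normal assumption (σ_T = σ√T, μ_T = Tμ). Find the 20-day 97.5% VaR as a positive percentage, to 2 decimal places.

4.82%

At 97.5%, z = 1.960.
σ_{20d} = 0.55% × √20 = 2.460%.
VaR = 1.960 × 2.460% = 4.822%.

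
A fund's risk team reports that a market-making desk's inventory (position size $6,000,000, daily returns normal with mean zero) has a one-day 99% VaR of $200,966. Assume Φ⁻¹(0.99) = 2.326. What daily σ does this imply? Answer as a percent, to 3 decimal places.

VaR as a fraction: $200,966 / $6,000,000 = 3.349%.
σ = VaR / z = 3.349% / 2.326 = 1.440%.

1.440%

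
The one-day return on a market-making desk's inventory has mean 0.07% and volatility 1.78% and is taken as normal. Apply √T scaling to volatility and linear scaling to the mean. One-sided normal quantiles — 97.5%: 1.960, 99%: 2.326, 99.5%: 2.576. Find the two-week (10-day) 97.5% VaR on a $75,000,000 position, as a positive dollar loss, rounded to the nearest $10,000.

$7,750,000

σ_{10d} = 1.78% × √10 = 5.629%; μ_{10d} = 10 × 0.07% = 0.700%.
VaR = −(0.700%) + 1.960 × 5.629% = 10.333%.
On $75,000,000: 0.10333 × $75,000,000 = $7,749,750.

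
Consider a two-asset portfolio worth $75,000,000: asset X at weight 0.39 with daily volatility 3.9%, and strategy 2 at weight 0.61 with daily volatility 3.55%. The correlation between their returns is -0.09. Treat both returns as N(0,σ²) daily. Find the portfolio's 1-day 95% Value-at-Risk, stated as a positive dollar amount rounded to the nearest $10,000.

σ_p² = 0.39²·3.9² + 0.61²·3.55² + 2·-0.09·0.39·0.61·3.9·3.55 = 6.4100 (%²).
σ_p = √6.4100 = 2.532%.
At 95%, z = 1.645.
VaR = 1.645 × 2.532% = 4.165%; on $75,000,000 that is $3,123,750.

$3,120,000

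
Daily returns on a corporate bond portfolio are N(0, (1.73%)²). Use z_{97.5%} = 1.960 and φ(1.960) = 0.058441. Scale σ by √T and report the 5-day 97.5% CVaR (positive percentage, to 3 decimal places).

σ_{5d} = 1.73% × √5 = 3.868%.
ES multiplier = φ(z)/(1−α) = 0.058441/0.025 = 2.338.
ES = 3.868% × 2.338 = 9.043%.

9.043%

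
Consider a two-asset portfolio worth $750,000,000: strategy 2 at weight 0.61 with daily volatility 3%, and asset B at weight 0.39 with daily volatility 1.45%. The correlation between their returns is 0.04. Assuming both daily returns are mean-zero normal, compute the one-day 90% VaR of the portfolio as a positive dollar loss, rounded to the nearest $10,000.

σ_p² = 0.61²·3² + 0.39²·1.45² + 2·0.04·0.61·0.39·3·1.45 = 3.7515 (%²).
σ_p = √3.7515 = 1.937%.
At 90%, z = 1.282.
VaR = 1.282 × 1.937% = 2.483%; on $750,000,000 that is $18,622,500.

$18,620,000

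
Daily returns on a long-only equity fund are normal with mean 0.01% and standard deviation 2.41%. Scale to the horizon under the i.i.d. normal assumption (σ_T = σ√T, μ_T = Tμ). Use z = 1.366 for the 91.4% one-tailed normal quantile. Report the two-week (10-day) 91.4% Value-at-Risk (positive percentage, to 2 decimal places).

10.31%

σ_{10d} = 2.41% × √10 = 7.621%; μ_{10d} = 10 × 0.01% = 0.100%.
VaR = −(0.100%) + 1.366 × 7.621% = 10.310%.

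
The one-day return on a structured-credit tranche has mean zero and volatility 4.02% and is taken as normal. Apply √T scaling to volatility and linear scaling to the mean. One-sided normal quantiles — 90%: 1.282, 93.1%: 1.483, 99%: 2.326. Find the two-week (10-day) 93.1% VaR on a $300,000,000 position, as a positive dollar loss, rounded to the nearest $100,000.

$56,600,000

σ_{10d} = 4.02% × √10 = 12.712%.
VaR = 1.483 × 12.712% = 18.852%.
On $300,000,000: 0.18852 × $300,000,000 = $56,556,000.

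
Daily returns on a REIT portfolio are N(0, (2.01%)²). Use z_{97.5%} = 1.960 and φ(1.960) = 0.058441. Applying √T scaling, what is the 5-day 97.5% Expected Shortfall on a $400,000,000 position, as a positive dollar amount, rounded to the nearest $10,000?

σ_{5d} = 2.01% × √5 = 4.494%.
ES multiplier = φ(z)/(1−α) = 0.058441/0.025 = 2.338.
ES = 4.494% × 2.338 = 10.507%; on $400,000,000: $42,028,000.

$42,030,000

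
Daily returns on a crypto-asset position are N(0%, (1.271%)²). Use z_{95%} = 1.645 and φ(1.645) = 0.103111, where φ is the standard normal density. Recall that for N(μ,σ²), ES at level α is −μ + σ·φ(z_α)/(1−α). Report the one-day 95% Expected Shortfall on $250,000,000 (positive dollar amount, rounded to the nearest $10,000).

Tail multiplier: φ(z)/(1−α) = 0.103111 / 0.05 = 2.062.
ES = 1.271% × 2.062 = 2.621%.
On $250,000,000: 0.02621 × $250,000,000 = $6,552,500.

$6,550,000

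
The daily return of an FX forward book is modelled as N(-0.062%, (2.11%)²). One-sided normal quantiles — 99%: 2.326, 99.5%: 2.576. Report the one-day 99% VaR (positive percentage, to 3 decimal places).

VaR = −μ + z·σ = −(-0.062%) + 2.326 × 2.11% = 4.970%.

4.970%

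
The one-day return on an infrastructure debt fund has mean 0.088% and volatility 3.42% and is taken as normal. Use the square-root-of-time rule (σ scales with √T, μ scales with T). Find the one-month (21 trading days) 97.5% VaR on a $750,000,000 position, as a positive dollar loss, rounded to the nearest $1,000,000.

$217,000,000

At 97.5%, z = 1.960.
σ_{21d} = 3.42% × √21 = 15.672%; μ_{21d} = 21 × 0.088% = 1.848%.
VaR = −(1.848%) + 1.960 × 15.672% = 28.869%.
On $750,000,000: 0.28869 × $750,000,000 = $216,517,500.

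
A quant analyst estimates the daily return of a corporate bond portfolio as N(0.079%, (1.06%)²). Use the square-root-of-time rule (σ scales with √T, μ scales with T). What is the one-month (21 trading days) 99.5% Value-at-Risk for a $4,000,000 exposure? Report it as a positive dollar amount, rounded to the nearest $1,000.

$434,000

At 99.5%, z = 2.576.
σ_{21d} = 1.06% × √21 = 4.858%; μ_{21d} = 21 × 0.079% = 1.659%.
VaR = −(1.659%) + 2.576 × 4.858% = 10.855%.
On $4,000,000: 0.10855 × $4,000,000 = $434,200.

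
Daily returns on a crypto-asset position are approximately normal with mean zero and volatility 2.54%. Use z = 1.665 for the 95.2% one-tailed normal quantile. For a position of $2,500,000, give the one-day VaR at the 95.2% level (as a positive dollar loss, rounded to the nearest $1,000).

$106,000

VaR = z·σ = 1.665 × 2.54% = 4.229%.
On $2,500,000: 0.04229 × $2,500,000 = $105,725.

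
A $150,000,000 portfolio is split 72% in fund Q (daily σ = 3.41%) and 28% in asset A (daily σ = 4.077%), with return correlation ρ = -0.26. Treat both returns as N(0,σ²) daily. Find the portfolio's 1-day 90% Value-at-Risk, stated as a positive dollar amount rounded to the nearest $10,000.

$4,660,000

σ_p² = 0.72²·3.41² + 0.28²·4.077² + 2·-0.26·0.72·0.28·3.41·4.077 = 5.8737 (%²).
σ_p = √5.8737 = 2.424%.
At 90%, z = 1.282.
VaR = 1.282 × 2.424% = 3.108%; on $150,000,000 that is $4,662,000.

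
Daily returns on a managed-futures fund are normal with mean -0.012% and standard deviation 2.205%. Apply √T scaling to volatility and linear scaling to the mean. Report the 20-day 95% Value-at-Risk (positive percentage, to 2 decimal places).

At 95%, z = 1.645.
σ_{20d} = 2.205% × √20 = 9.861%; μ_{20d} = 20 × -0.012% = -0.240%.
VaR = −(-0.240%) + 1.645 × 9.861% = 16.461%.

16.46%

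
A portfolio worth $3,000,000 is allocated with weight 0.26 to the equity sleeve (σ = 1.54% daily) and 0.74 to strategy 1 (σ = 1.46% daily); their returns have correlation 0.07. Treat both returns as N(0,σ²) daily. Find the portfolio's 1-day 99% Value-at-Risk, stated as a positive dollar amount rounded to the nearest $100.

$82,200

σ_p² = 0.26²·1.54² + 0.74²·1.46² + 2·0.07·0.26·0.74·1.54·1.46 = 1.3881 (%²).
σ_p = √1.3881 = 1.178%.
At 99%, z = 2.326.
VaR = 2.326 × 1.178% = 2.740%; on $3,000,000 that is $82,200.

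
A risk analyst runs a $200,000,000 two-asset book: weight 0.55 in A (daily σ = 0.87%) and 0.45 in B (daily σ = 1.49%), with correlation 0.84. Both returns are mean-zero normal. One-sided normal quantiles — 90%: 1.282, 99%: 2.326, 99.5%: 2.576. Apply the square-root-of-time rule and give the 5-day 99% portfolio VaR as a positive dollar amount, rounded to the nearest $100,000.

σ_p = √(0.55²·0.87² + 0.45²·1.49² + 2·0.84·0.55·0.45·0.87·1.49) = 1.103%.
σ_{5d} = 1.103% × √5 = 2.466%.
VaR = 2.326 × 2.466% = 5.736%; on $200,000,000 that is $11,472,000.

$11,500,000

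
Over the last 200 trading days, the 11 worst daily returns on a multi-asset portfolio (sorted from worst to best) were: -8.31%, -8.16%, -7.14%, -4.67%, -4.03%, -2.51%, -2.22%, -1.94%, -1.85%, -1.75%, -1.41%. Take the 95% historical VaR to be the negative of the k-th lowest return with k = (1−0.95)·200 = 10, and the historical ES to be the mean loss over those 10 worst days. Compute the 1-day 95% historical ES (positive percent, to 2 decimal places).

4.26%

The 10 worst returns sum to -42.58%.
ES = −(-42.58%) / 10 = 4.258% ≈ 4.26%.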